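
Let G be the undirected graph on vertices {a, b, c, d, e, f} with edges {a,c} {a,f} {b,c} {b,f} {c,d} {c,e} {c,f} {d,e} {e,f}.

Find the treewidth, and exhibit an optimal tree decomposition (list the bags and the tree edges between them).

Treewidth 2.
Bags: B1 = {b, c, f}  B2 = {c, e, f}  B3 = {a, c, f}  B4 = {c, d, e}
Tree: B1–B2, B2–B3, B2–B4

The largest bag has 3 vertices, giving width 2; this decomposition certifies tw(G) ≤ 2. Conversely, {c, d, e} is a clique of size 3, and the vertices of any clique must share a bag in every tree decomposition; so some bag has ≥ 3 vertices and tw(G) ≥ 2. Therefore the treewidth is 2.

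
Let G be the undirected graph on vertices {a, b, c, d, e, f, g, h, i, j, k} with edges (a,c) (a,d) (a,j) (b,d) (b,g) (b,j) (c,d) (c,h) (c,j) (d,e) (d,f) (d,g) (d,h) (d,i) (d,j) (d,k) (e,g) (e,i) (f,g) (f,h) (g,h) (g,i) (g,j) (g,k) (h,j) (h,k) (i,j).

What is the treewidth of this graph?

3

A width-3 tree decomposition is:
Bags: B1 = {c, d, h, j}  B2 = {d, g, h, j}  B3 = {a, c, d, j}  B4 = {d, g, i, j}  B5 = {d, e, g, i}  B6 = {b, d, g, j}  B7 = {d, f, g, h}  B8 = {d, g, h, k}
Tree: B1–B2, B1–B3, B2–B4, B4–B5, B2–B6, B2–B7, B2–B8
Every bag has size at most 4, so the width is 4 − 1 = 3 and tw(G) ≤ 3. On the other hand G contains the 4-clique {d, e, g, i}. A clique must lie in a single bag of any decomposition, so no decomposition can have width below 3. Combining the bounds, tw(G) = 3.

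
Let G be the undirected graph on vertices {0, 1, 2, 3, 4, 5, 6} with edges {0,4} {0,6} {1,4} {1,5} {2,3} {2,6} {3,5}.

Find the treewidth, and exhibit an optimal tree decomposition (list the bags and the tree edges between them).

Every bag has size at most 3, so the width is 3 − 1 = 2 and tw(G) ≤ 2. The edges 6–0–4–1–5–3–2–6 form a cycle, so G is not a tree and its treewidth is at least 2. Hence tw(G) = 2 exactly.

Treewidth 2.
One optimal decomposition is:
Bags: B1 = {0, 4, 6}  B2 = {1, 4, 6}  B3 = {1, 5, 6}  B4 = {3, 5, 6}  B5 = {2, 3, 6}
Tree: B1–B2, B2–B3, B3–B4, B4–B5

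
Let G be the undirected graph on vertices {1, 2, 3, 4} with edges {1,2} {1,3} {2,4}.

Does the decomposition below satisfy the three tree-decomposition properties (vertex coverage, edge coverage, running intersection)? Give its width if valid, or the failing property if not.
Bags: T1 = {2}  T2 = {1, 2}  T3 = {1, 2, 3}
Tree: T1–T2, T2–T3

A tree decomposition must satisfy three properties: every vertex lies in some bag; for every edge, both endpoints lie together in some bag; and for every vertex, the bags containing it form a connected subtree. Here vertex 4 appears in no bag, so the decomposition is invalid.

No — vertex 4 appears in no bag.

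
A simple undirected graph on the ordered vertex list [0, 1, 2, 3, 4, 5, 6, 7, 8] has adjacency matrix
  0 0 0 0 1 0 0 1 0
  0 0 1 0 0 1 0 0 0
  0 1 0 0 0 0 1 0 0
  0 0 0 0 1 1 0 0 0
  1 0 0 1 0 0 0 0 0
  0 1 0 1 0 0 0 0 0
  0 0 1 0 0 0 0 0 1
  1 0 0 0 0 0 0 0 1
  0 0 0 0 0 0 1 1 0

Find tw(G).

2

A width-2 tree decomposition is:
Bags: B1 = {1, 3, 5}  B2 = {1, 3, 4}  B3 = {0, 1, 4}  B4 = {0, 1, 7}  B5 = {1, 7, 8}  B6 = {1, 6, 8}  B7 = {1, 2, 6}
Tree: B1–B2, B2–B3, B3–B4, B4–B5, B5–B6, B6–B7
The largest bag has 3 vertices, giving width 2; this decomposition certifies tw(G) ≤ 2. For the lower bound, G contains the cycle 1–5–3–4–0–7–8–6–2–1, so G is not a forest; only forests have treewidth ≤ 1, hence tw(G) ≥ 2. The upper and lower bounds meet at 2, so that is the treewidth.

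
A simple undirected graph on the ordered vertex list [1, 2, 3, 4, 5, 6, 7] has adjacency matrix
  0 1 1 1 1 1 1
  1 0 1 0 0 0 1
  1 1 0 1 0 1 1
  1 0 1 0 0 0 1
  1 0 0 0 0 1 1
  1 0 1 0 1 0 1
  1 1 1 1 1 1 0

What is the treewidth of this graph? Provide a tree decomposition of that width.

Treewidth 3.
Bags: B1 = {1, 5, 6, 7}  B2 = {1, 3, 6, 7}  B3 = {1, 3, 4, 7}  B4 = {1, 2, 3, 7}
Tree: B1–B2, B2–B3, B3–B4

Every bag has size at most 4, so the width is 4 − 1 = 3 and tw(G) ≤ 3. Conversely, {1, 2, 3, 7} is a clique of size 4, and the vertices of any clique must share a bag in every tree decomposition; so some bag has ≥ 4 vertices and tw(G) ≥ 3. Hence tw(G) = 3 exactly.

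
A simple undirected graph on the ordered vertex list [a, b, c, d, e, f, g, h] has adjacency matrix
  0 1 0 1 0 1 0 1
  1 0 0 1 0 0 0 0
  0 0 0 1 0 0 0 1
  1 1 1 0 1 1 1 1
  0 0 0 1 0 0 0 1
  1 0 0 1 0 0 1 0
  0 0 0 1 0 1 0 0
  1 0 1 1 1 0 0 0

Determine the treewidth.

A width-2 tree decomposition is:
Bags: B1 = {a, d, f}  B2 = {a, d, h}  B3 = {d, e, h}  B4 = {a, b, d}  B5 = {c, d, h}  B6 = {d, f, g}
Tree: B1–B2, B2–B3, B1–B4, B3–B5, B1–B6
Each bag holds 3 vertices, so the decomposition has width 2, which upper-bounds the treewidth. On the other hand G contains the 3-clique {d, f, g}. A clique must lie in a single bag of any decomposition, so no decomposition can have width below 2. Hence tw(G) = 2 exactly.

2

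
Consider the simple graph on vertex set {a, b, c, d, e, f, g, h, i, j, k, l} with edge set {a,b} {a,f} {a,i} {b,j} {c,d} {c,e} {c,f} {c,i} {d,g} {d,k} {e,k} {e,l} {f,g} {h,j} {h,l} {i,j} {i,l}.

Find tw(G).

A width-3 tree decomposition is:
Bags: B1 = {d, f, g, k}  B2 = {c, d, f, k}  B3 = {c, e, f, k}  B4 = {a, c, e, f}  B5 = {a, c, e, i}  B6 = {a, e, i, l}  B7 = {a, b, i, l}  B8 = {b, i, j, l}  B9 = {b, h, j, l}
Tree: B1–B2, B2–B3, B3–B4, B4–B5, B5–B6, B6–B7, B7–B8, B8–B9
The largest bag has 4 vertices, giving width 3; this decomposition certifies tw(G) ≤ 3. For the lower bound: the 4 vertex sets {d,g,k}, {f}, {c}, {a,e,i,l} are disjoint, each induces a connected subgraph, and every pair is joined by at least one edge of G. Contracting each set to a single vertex therefore yields K_{4} as a minor, and since treewidth is minor-monotone, tw(G) ≥ tw(K_{4}) = 3. Hence tw(G) = 3 exactly.

3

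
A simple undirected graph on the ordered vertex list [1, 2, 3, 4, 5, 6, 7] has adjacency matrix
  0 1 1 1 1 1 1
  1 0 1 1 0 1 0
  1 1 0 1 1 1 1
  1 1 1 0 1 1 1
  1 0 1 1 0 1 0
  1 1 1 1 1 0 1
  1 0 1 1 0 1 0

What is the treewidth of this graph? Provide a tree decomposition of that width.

Each bag holds 5 vertices, so the decomposition has width 4, which upper-bounds the treewidth. On the other hand G contains the 5-clique {1, 2, 3, 4, 6}. A clique must lie in a single bag of any decomposition, so no decomposition can have width below 4. The upper and lower bounds meet at 4, so that is the treewidth.

Treewidth 4.
Bags: B1 = {1, 3, 4, 5, 6}  B2 = {1, 3, 4, 6, 7}  B3 = {1, 2, 3, 4, 6}
Tree: B1–B2, B1–B3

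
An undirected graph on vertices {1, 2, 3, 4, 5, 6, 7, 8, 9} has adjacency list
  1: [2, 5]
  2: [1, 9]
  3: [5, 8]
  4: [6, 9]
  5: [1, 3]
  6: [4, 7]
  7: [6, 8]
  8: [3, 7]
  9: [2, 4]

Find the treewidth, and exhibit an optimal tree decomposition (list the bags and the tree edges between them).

Treewidth 2.
Bags: B1 = {1, 3, 5}  B2 = {1, 2, 3}  B3 = {2, 3, 9}  B4 = {3, 4, 9}  B5 = {3, 4, 6}  B6 = {3, 6, 7}  B7 = {3, 7, 8}
Tree: B1–B2, B2–B3, B3–B4, B4–B5, B5–B6, B6–B7

Every bag has size at most 3, so the width is 3 − 1 = 2 and tw(G) ≤ 2. Since 3–5–1–2–9–4–6–7–8–3 is a cycle in G, G is not acyclic. Forests are exactly the graphs of treewidth ≤ 1, so tw(G) ≥ 2. Therefore the treewidth is 2.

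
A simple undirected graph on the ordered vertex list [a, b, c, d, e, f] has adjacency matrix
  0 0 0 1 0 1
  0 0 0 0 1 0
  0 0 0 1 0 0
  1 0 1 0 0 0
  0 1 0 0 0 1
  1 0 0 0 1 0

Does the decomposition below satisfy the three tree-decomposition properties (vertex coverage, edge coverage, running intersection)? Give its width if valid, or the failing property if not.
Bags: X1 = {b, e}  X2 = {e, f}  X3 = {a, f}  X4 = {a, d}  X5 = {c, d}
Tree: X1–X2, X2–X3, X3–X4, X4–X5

Every vertex of G appears in some bag (union = {a, b, c, d, e, f}); every edge is covered by a bag; and for each vertex v the set of bags containing v is connected in the bag tree. The decomposition is therefore valid. The largest bag has 2 vertices, so the width is 1.

Yes; width 1.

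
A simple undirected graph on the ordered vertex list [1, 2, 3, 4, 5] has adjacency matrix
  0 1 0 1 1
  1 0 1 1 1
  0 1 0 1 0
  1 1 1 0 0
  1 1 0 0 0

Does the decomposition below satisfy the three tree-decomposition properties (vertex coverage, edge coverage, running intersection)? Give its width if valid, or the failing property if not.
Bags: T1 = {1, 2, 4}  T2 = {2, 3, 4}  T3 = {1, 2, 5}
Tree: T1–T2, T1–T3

Checking the three conditions: (i) the bags cover all of {1, 2, 3, 4, 5}; (ii) for each edge, some bag contains both endpoints; (iii) the bags containing any fixed vertex form a subtree. All hold, so the decomposition is valid with width 3 − 1 = 2.

Yes; width 2.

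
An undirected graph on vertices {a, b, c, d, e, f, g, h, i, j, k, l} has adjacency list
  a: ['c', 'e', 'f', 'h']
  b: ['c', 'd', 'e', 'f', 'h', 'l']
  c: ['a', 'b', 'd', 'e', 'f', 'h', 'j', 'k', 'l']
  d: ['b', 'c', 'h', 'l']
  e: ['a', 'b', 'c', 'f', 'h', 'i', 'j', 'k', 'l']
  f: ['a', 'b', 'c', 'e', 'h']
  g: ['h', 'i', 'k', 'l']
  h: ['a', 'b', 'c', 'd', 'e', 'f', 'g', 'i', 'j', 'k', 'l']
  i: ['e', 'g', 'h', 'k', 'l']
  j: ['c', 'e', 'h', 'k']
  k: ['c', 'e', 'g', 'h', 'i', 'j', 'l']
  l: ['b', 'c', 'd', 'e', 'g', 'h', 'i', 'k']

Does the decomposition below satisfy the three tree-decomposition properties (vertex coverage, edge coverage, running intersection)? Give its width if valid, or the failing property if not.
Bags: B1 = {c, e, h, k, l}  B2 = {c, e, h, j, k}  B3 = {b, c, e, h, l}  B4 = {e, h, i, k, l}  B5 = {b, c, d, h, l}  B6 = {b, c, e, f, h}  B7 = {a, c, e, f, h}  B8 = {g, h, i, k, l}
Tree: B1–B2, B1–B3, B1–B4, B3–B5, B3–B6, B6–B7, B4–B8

Yes; width 4.

Every vertex of G appears in some bag (union = {a, b, c, d, e, f, g, h, i, j, k, l}); every edge is covered by a bag; and for each vertex v the set of bags containing v is connected in the bag tree. The decomposition is therefore valid. The largest bag has 5 vertices, so the width is 4.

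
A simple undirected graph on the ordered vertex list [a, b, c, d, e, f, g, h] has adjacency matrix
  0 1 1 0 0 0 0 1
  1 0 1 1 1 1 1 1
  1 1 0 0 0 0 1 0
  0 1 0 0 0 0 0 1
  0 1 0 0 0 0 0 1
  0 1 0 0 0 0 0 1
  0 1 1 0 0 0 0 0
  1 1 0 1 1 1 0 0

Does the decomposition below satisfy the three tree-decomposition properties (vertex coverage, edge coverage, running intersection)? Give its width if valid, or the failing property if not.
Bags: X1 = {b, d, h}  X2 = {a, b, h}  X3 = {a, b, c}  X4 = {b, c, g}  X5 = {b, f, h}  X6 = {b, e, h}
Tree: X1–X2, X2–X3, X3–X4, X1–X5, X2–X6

Yes; width 2.

Checking the three conditions: (i) the bags cover all of {a, b, c, d, e, f, g, h}; (ii) for each edge, some bag contains both endpoints; (iii) the bags containing any fixed vertex form a subtree. All hold, so the decomposition is valid with width 3 − 1 = 2.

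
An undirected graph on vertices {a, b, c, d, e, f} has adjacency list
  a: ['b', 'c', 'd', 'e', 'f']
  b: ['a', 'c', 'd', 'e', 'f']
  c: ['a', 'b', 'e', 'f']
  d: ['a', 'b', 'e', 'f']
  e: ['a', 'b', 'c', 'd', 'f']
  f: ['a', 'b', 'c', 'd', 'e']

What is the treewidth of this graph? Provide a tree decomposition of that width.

Every bag has size at most 5, so the width is 5 − 1 = 4 and tw(G) ≤ 4. On the other hand G contains the 5-clique {a, b, d, e, f}. A clique must lie in a single bag of any decomposition, so no decomposition can have width below 4. Combining the bounds, tw(G) = 4.

Treewidth 4.
Bags: B1 = {a, b, d, e, f}  B2 = {a, b, c, e, f}
Tree: B1–B2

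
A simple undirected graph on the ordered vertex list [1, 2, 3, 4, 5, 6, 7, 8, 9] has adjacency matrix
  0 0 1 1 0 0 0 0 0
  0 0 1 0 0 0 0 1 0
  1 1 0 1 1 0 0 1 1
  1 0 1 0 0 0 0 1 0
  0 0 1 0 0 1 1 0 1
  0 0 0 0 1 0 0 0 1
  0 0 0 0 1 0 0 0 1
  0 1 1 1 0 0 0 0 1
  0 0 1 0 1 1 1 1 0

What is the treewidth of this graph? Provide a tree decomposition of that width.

Every bag has size at most 3, so the width is 3 − 1 = 2 and tw(G) ≤ 2. On the other hand G contains the 3-clique {3, 8, 9}. A clique must lie in a single bag of any decomposition, so no decomposition can have width below 2. Therefore the treewidth is 2.

Treewidth 2.
One optimal decomposition is:
Bags: B1 = {5, 6, 9}  B2 = {3, 5, 9}  B3 = {3, 8, 9}  B4 = {3, 4, 8}  B5 = {2, 3, 8}  B6 = {5, 7, 9}  B7 = {1, 3, 4}
Tree: B1–B2, B2–B3, B3–B4, B4–B5, B2–B6, B4–B7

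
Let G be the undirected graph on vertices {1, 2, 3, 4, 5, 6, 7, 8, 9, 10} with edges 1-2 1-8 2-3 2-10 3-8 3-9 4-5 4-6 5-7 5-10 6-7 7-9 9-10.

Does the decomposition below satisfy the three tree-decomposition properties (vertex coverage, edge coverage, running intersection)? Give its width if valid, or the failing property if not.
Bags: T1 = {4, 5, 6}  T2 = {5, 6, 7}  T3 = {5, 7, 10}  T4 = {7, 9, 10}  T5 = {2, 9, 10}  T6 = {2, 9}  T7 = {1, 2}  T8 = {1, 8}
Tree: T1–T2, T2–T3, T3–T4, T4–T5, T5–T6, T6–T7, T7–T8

No — vertex 3 appears in no bag.

A tree decomposition must satisfy three properties: every vertex lies in some bag; for every edge, both endpoints lie together in some bag; and for every vertex, the bags containing it form a connected subtree. Here vertex 3 appears in no bag, so the decomposition is invalid.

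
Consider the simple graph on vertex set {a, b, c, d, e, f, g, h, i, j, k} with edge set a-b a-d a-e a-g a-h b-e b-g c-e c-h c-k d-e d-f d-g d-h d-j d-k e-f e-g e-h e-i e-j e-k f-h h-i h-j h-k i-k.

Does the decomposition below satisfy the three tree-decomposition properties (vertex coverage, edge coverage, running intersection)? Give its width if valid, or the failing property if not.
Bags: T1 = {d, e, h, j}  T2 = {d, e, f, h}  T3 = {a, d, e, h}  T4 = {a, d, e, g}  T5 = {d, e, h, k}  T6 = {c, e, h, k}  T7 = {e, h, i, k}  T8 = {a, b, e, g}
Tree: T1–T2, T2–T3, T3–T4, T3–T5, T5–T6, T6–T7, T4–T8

Yes; width 3.

Every vertex of G appears in some bag (union = {a, b, c, d, e, f, g, h, i, j, k}); every edge is covered by a bag; and for each vertex v the set of bags containing v is connected in the bag tree. The decomposition is therefore valid. The largest bag has 4 vertices, so the width is 3.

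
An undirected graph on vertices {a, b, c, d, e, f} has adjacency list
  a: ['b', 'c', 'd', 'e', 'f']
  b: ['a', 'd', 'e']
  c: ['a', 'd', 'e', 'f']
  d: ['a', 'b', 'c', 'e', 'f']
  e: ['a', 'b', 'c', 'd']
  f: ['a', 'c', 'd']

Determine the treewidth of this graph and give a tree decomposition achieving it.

The largest bag has 4 vertices, giving width 3; this decomposition certifies tw(G) ≤ 3. Conversely, {a, c, d, e} is a clique of size 4, and the vertices of any clique must share a bag in every tree decomposition; so some bag has ≥ 4 vertices and tw(G) ≥ 3. Therefore the treewidth is 3.

Treewidth 3.
One optimal decomposition is:
Bags: B1 = {a, c, d, e}  B2 = {a, c, d, f}  B3 = {a, b, d, e}
Tree: B1–B2, B1–B3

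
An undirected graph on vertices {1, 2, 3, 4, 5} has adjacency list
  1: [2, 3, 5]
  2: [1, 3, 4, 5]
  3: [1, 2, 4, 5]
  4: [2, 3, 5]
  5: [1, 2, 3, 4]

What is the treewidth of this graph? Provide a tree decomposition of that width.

Treewidth 3.
Bags: B1 = {2, 3, 4, 5}  B2 = {1, 2, 3, 5}
Tree: B1–B2

The largest bag has 4 vertices, giving width 3; this decomposition certifies tw(G) ≤ 3. For the lower bound, the 4 vertices {1, 2, 3, 5} are pairwise adjacent, and any tree decomposition puts a clique entirely inside one bag — forcing width ≥ 3. Therefore the treewidth is 3.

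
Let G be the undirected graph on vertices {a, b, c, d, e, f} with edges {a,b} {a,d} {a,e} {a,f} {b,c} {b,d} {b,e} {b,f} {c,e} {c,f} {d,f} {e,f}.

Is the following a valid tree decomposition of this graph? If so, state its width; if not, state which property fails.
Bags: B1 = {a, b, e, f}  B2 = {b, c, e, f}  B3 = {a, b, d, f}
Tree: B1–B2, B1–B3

Yes; width 3.

Checking the three conditions: (i) the bags cover all of {a, b, c, d, e, f}; (ii) for each edge, some bag contains both endpoints; (iii) the bags containing any fixed vertex form a subtree. All hold, so the decomposition is valid with width 4 − 1 = 3.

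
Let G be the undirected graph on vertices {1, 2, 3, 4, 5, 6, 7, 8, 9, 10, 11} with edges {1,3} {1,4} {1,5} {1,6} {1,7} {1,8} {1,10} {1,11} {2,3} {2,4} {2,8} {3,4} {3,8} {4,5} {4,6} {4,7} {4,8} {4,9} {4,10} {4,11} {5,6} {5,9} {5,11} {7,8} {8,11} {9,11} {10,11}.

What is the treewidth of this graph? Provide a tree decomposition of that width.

Every bag has size at most 4, so the width is 4 − 1 = 3 and tw(G) ≤ 3. For the lower bound, the 4 vertices {1, 3, 4, 8} are pairwise adjacent, and any tree decomposition puts a clique entirely inside one bag — forcing width ≥ 3. Combining the bounds, tw(G) = 3.

Treewidth 3.
Bags: B1 = {4, 5, 9, 11}  B2 = {1, 4, 5, 11}  B3 = {1, 4, 5, 6}  B4 = {1, 4, 8, 11}  B5 = {1, 3, 4, 8}  B6 = {1, 4, 7, 8}  B7 = {1, 4, 10, 11}  B8 = {2, 3, 4, 8}
Tree: B1–B2, B2–B3, B2–B4, B4–B5, B5–B6, B4–B7, B5–B8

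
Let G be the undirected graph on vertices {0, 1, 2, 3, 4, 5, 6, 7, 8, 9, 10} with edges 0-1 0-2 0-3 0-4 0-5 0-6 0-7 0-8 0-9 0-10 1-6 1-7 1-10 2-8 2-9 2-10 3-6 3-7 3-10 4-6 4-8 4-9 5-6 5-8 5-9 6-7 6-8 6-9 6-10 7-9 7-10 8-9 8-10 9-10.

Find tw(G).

4

A width-4 tree decomposition is:
Bags: B1 = {0, 1, 6, 7, 10}  B2 = {0, 6, 7, 9, 10}  B3 = {0, 6, 8, 9, 10}  B4 = {0, 5, 6, 8, 9}  B5 = {0, 3, 6, 7, 10}  B6 = {0, 2, 8, 9, 10}  B7 = {0, 4, 6, 8, 9}
Tree: B1–B2, B2–B3, B3–B4, B2–B5, B3–B6, B3–B7
The largest bag has 5 vertices, giving width 4; this decomposition certifies tw(G) ≤ 4. For the lower bound, the 5 vertices {0, 2, 8, 9, 10} are pairwise adjacent, and any tree decomposition puts a clique entirely inside one bag — forcing width ≥ 4. Hence tw(G) = 4 exactly.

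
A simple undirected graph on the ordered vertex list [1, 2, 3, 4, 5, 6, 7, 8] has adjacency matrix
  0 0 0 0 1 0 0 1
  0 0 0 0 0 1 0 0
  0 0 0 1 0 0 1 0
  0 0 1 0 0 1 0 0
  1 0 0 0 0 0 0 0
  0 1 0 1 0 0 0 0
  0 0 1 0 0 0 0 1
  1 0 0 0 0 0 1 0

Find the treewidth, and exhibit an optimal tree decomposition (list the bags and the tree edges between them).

Every bag has size at most 2, so the width is 2 − 1 = 1 and tw(G) ≤ 1. Since G has at least one edge (e.g. 5–1), it is not an edgeless graph, so tw(G) ≥ 1. Therefore the treewidth is 1.

Treewidth 1.
Bags: B1 = {1, 5}  B2 = {1, 8}  B3 = {7, 8}  B4 = {3, 7}  B5 = {3, 4}  B6 = {4, 6}  B7 = {2, 6}
Tree: B1–B2, B2–B3, B3–B4, B4–B5, B5–B6, B6–B7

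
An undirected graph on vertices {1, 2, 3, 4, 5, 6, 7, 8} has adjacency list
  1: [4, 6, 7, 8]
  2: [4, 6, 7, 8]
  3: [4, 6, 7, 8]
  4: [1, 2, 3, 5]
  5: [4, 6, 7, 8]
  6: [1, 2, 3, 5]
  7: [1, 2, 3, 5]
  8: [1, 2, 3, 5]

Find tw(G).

A width-4 tree decomposition is:
Bags: B1 = {1, 4, 6, 7, 8}  B2 = {2, 4, 6, 7, 8}  B3 = {4, 5, 6, 7, 8}  B4 = {3, 4, 6, 7, 8}
Tree: B1–B2, B2–B3, B3–B4
Every bag has size at most 5, so the width is 5 − 1 = 4 and tw(G) ≤ 4. For the lower bound: the 5 vertex sets {1,6}, {2,8}, {4,5}, {7}, {3} are disjoint, each induces a connected subgraph, and every pair is joined by at least one edge of G. Contracting each set to a single vertex therefore yields K_{5} as a minor, and since treewidth is minor-monotone, tw(G) ≥ tw(K_{5}) = 4. Hence tw(G) = 4 exactly.

4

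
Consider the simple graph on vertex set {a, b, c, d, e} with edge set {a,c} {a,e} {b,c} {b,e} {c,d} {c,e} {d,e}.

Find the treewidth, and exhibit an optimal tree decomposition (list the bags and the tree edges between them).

Treewidth 2.
Bags: B1 = {a, c, e}  B2 = {b, c, e}  B3 = {c, d, e}
Tree: B1–B2, B2–B3

Each bag holds 3 vertices, so the decomposition has width 2, which upper-bounds the treewidth. Conversely, {c, d, e} is a clique of size 3, and the vertices of any clique must share a bag in every tree decomposition; so some bag has ≥ 3 vertices and tw(G) ≥ 2. Therefore the treewidth is 2.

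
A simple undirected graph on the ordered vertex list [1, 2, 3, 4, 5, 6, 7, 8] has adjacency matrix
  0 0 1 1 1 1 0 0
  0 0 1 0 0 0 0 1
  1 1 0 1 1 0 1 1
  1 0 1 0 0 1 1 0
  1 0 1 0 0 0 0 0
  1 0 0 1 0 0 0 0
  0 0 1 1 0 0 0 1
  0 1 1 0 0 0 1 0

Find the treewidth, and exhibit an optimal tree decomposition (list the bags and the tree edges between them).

Treewidth 2.
Bags: B1 = {1, 3, 4}  B2 = {1, 4, 6}  B3 = {3, 4, 7}  B4 = {1, 3, 5}  B5 = {3, 7, 8}  B6 = {2, 3, 8}
Tree: B1–B2, B1–B3, B1–B4, B3–B5, B5–B6

The largest bag has 3 vertices, giving width 2; this decomposition certifies tw(G) ≤ 2. Conversely, {2, 3, 8} is a clique of size 3, and the vertices of any clique must share a bag in every tree decomposition; so some bag has ≥ 3 vertices and tw(G) ≥ 2. Therefore the treewidth is 2.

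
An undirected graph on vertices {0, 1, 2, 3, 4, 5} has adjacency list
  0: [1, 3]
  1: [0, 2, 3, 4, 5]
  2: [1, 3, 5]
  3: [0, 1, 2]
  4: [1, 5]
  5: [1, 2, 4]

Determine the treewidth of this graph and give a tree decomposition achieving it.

Every bag has size at most 3, so the width is 3 − 1 = 2 and tw(G) ≤ 2. Conversely, {0, 1, 3} is a clique of size 3, and the vertices of any clique must share a bag in every tree decomposition; so some bag has ≥ 3 vertices and tw(G) ≥ 2. Combining the bounds, tw(G) = 2.

Treewidth 2.
One optimal decomposition is:
Bags: B1 = {1, 2, 5}  B2 = {1, 2, 3}  B3 = {1, 4, 5}  B4 = {0, 1, 3}
Tree: B1–B2, B1–B3, B2–B4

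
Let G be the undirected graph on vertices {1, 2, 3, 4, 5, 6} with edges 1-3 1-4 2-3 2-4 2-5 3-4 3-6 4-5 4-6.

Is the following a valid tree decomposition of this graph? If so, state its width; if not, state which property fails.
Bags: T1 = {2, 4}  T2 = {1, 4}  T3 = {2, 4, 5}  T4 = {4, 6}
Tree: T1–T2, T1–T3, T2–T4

A tree decomposition must satisfy three properties: every vertex lies in some bag; for every edge, both endpoints lie together in some bag; and for every vertex, the bags containing it form a connected subtree. Here vertex 3 appears in no bag, so the decomposition is invalid.

No — vertex 3 appears in no bag.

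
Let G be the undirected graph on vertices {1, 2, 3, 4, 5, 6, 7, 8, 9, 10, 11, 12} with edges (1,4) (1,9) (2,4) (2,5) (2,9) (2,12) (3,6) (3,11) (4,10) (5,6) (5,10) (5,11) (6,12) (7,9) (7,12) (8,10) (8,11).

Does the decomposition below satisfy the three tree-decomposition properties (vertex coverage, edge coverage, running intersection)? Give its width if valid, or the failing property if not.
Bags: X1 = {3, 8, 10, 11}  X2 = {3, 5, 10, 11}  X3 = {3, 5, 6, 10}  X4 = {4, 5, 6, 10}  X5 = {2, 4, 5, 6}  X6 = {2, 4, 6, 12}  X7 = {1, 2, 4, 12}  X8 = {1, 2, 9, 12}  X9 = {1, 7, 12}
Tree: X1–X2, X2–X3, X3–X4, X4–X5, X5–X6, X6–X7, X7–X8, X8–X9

A tree decomposition must satisfy three properties: every vertex lies in some bag; for every edge, both endpoints lie together in some bag; and for every vertex, the bags containing it form a connected subtree. Here edge (9,7) lies in no bag, so the decomposition is invalid.

No — edge (9,7) lies in no bag.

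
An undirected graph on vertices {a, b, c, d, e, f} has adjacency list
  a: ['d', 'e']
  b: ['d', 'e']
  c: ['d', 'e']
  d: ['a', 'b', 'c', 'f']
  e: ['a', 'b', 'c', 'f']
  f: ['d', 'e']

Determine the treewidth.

A width-2 tree decomposition is:
Bags: B1 = {a, d, e}  B2 = {b, d, e}  B3 = {c, d, e}  B4 = {d, e, f}
Tree: B1–B2, B2–B3, B3–B4
The largest bag has 3 vertices, giving width 2; this decomposition certifies tw(G) ≤ 2. Since a–e–b–d–a is a cycle in G, G is not acyclic. Forests are exactly the graphs of treewidth ≤ 1, so tw(G) ≥ 2. Combining the bounds, tw(G) = 2.

2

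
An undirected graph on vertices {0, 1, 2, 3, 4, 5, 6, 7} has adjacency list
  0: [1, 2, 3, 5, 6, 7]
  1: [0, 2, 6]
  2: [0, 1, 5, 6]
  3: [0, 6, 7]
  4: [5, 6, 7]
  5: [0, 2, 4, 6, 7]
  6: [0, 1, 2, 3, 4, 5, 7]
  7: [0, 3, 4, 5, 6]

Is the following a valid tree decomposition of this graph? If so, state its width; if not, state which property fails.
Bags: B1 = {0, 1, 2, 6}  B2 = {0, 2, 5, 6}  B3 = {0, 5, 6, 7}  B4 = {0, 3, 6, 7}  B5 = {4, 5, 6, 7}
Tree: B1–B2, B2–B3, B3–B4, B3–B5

Checking the three conditions: (i) the bags cover all of {0, 1, 2, 3, 4, 5, 6, 7}; (ii) for each edge, some bag contains both endpoints; (iii) the bags containing any fixed vertex form a subtree. All hold, so the decomposition is valid with width 4 − 1 = 3.

Yes; width 3.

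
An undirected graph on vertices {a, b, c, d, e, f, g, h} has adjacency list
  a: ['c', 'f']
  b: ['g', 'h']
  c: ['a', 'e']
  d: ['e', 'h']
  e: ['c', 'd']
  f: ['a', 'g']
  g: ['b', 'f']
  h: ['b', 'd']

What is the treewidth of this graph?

A width-2 tree decomposition is:
Bags: B1 = {c, d, e}  B2 = {c, d, h}  B3 = {b, c, h}  B4 = {b, c, g}  B5 = {c, f, g}  B6 = {a, c, f}
Tree: B1–B2, B2–B3, B3–B4, B4–B5, B5–B6
Each bag holds 3 vertices, so the decomposition has width 2, which upper-bounds the treewidth. The edges c–e–d–h–b–g–f–a–c form a cycle, so G is not a tree and its treewidth is at least 2. Hence tw(G) = 2 exactly.

2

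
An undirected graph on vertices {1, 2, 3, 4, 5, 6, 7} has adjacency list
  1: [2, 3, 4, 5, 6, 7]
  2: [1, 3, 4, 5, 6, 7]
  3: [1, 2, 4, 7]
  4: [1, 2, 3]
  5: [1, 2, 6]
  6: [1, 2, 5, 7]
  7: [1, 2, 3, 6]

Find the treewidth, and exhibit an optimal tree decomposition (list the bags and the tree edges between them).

Treewidth 3.
One such decomposition:
Bags: B1 = {1, 2, 3, 7}  B2 = {1, 2, 6, 7}  B3 = {1, 2, 3, 4}  B4 = {1, 2, 5, 6}
Tree: B1–B2, B1–B3, B2–B4

Each bag holds 4 vertices, so the decomposition has width 3, which upper-bounds the treewidth. On the other hand G contains the 4-clique {1, 2, 3, 4}. A clique must lie in a single bag of any decomposition, so no decomposition can have width below 3. Combining the bounds, tw(G) = 3.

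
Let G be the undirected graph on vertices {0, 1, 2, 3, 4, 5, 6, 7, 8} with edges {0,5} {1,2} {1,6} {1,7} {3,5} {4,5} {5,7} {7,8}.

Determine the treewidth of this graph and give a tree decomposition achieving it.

Treewidth 1.
Bags: B1 = {0, 5}  B2 = {4, 5}  B3 = {5, 7}  B4 = {1, 7}  B5 = {7, 8}  B6 = {3, 5}  B7 = {1, 6}  B8 = {1, 2}
Tree: B1–B2, B2–B3, B3–B4, B4–B5, B1–B6, B4–B7, B7–B8

Each bag holds 2 vertices, so the decomposition has width 1, which upper-bounds the treewidth. Since G has at least one edge (e.g. 5–0), it is not an edgeless graph, so tw(G) ≥ 1. Therefore the treewidth is 1.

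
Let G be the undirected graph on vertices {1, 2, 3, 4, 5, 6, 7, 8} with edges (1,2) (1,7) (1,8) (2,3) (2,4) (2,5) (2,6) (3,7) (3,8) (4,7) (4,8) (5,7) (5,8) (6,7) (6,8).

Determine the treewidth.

3

A width-3 tree decomposition is:
Bags: B1 = {2, 6, 7, 8}  B2 = {2, 3, 7, 8}  B3 = {2, 5, 7, 8}  B4 = {1, 2, 7, 8}  B5 = {2, 4, 7, 8}
Tree: B1–B2, B2–B3, B3–B4, B4–B5
Every bag has size at most 4, so the width is 4 − 1 = 3 and tw(G) ≤ 3. For the lower bound: the 4 vertex sets {2,6}, {3,8}, {7}, {5} are disjoint, each induces a connected subgraph, and every pair is joined by at least one edge of G. Contracting each set to a single vertex therefore yields K_{4} as a minor, and since treewidth is minor-monotone, tw(G) ≥ tw(K_{4}) = 3. Therefore the treewidth is 3.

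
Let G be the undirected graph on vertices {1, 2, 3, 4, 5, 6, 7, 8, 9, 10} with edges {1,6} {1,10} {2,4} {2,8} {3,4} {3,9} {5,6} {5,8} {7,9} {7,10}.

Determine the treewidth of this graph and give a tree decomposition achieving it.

Each bag holds 3 vertices, so the decomposition has width 2, which upper-bounds the treewidth. The edges 3–4–2–8–5–6–1–10–7–9–3 form a cycle, so G is not a tree and its treewidth is at least 2. Therefore the treewidth is 2.

Treewidth 2.
One such decomposition:
Bags: B1 = {2, 3, 4}  B2 = {2, 3, 8}  B3 = {3, 5, 8}  B4 = {3, 5, 6}  B5 = {1, 3, 6}  B6 = {1, 3, 10}  B7 = {3, 7, 10}  B8 = {3, 7, 9}
Tree: B1–B2, B2–B3, B3–B4, B4–B5, B5–B6, B6–B7, B7–B8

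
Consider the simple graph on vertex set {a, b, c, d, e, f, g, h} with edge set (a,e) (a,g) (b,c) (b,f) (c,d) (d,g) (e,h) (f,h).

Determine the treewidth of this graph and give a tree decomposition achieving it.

Treewidth 2.
One such decomposition:
Bags: B1 = {a, d, g}  B2 = {a, d, e}  B3 = {d, e, h}  B4 = {d, f, h}  B5 = {b, d, f}  B6 = {b, c, d}
Tree: B1–B2, B2–B3, B3–B4, B4–B5, B5–B6

Each bag holds 3 vertices, so the decomposition has width 2, which upper-bounds the treewidth. The edges d–g–a–e–h–f–b–c–d form a cycle, so G is not a tree and its treewidth is at least 2. The upper and lower bounds meet at 2, so that is the treewidth.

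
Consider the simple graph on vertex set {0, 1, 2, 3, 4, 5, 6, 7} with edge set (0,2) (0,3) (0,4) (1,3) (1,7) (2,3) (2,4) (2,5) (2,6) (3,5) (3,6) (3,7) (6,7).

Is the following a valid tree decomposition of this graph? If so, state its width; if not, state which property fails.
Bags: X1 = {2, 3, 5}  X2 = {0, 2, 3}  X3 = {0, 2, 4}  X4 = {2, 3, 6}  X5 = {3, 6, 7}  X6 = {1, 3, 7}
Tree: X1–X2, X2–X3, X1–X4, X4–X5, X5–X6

Every vertex of G appears in some bag (union = {0, 1, 2, 3, 4, 5, 6, 7}); every edge is covered by a bag; and for each vertex v the set of bags containing v is connected in the bag tree. The decomposition is therefore valid. The largest bag has 3 vertices, so the width is 2.

Yes; width 2.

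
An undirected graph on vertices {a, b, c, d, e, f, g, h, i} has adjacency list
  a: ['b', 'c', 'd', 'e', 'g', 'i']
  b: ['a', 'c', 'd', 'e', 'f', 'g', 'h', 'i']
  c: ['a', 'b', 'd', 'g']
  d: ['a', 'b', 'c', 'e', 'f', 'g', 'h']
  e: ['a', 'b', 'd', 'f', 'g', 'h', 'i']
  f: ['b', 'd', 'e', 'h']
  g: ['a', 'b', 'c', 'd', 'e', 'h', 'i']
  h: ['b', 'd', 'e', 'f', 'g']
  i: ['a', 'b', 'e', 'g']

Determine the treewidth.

A width-4 tree decomposition is:
Bags: B1 = {a, b, d, e, g}  B2 = {b, d, e, g, h}  B3 = {b, d, e, f, h}  B4 = {a, b, e, g, i}  B5 = {a, b, c, d, g}
Tree: B1–B2, B2–B3, B1–B4, B1–B5
Every bag has size at most 5, so the width is 5 − 1 = 4 and tw(G) ≤ 4. For the lower bound, the 5 vertices {b, d, e, g, h} are pairwise adjacent, and any tree decomposition puts a clique entirely inside one bag — forcing width ≥ 4. Hence tw(G) = 4 exactly.

4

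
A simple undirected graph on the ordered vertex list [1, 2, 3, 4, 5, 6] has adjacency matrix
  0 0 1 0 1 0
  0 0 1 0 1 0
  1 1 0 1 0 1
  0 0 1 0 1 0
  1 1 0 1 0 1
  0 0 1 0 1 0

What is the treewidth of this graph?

2

A width-2 tree decomposition is:
Bags: B1 = {2, 3, 5}  B2 = {3, 5, 6}  B3 = {3, 4, 5}  B4 = {1, 3, 5}
Tree: B1–B2, B2–B3, B3–B4
The largest bag has 3 vertices, giving width 2; this decomposition certifies tw(G) ≤ 2. The edges 2–5–6–3–2 form a cycle, so G is not a tree and its treewidth is at least 2. The upper and lower bounds meet at 2, so that is the treewidth.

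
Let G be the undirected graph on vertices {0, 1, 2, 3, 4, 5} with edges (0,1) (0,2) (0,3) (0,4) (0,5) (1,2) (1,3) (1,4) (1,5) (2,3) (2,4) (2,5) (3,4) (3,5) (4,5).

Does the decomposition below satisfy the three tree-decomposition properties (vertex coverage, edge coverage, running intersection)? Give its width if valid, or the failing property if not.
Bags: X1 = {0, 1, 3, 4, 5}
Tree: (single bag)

A tree decomposition must satisfy three properties: every vertex lies in some bag; for every edge, both endpoints lie together in some bag; and for every vertex, the bags containing it form a connected subtree. Here vertex 2 appears in no bag, so the decomposition is invalid.

No — vertex 2 appears in no bag.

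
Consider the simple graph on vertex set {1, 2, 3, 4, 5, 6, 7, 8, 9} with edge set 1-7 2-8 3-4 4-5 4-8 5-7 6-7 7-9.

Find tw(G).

A width-1 tree decomposition is:
Bags: B1 = {4, 8}  B2 = {3, 4}  B3 = {4, 5}  B4 = {5, 7}  B5 = {1, 7}  B6 = {7, 9}  B7 = {6, 7}  B8 = {2, 8}
Tree: B1–B2, B1–B3, B3–B4, B4–B5, B5–B6, B6–B7, B1–B8
Every bag has size at most 2, so the width is 2 − 1 = 1 and tw(G) ≤ 1. Any graph with an edge has treewidth ≥ 1, and G has the edge 4–8. Hence tw(G) = 1 exactly.

1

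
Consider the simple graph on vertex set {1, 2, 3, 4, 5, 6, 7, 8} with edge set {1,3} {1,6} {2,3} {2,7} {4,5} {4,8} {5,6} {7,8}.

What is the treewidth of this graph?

A width-2 tree decomposition is:
Bags: B1 = {1, 2, 3}  B2 = {1, 2, 7}  B3 = {1, 7, 8}  B4 = {1, 4, 8}  B5 = {1, 4, 5}  B6 = {1, 5, 6}
Tree: B1–B2, B2–B3, B3–B4, B4–B5, B5–B6
Each bag holds 3 vertices, so the decomposition has width 2, which upper-bounds the treewidth. The edges 1–3–2–7–8–4–5–6–1 form a cycle, so G is not a tree and its treewidth is at least 2. Hence tw(G) = 2 exactly.

2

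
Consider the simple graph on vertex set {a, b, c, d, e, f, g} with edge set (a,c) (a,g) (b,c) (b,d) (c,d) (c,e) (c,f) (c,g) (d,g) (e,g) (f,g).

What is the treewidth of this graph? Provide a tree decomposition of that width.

Treewidth 2.
One optimal decomposition is:
Bags: B1 = {c, d, g}  B2 = {c, e, g}  B3 = {a, c, g}  B4 = {c, f, g}  B5 = {b, c, d}
Tree: B1–B2, B1–B3, B2–B4, B1–B5

The largest bag has 3 vertices, giving width 2; this decomposition certifies tw(G) ≤ 2. For the lower bound, the 3 vertices {c, d, g} are pairwise adjacent, and any tree decomposition puts a clique entirely inside one bag — forcing width ≥ 2. Therefore the treewidth is 2.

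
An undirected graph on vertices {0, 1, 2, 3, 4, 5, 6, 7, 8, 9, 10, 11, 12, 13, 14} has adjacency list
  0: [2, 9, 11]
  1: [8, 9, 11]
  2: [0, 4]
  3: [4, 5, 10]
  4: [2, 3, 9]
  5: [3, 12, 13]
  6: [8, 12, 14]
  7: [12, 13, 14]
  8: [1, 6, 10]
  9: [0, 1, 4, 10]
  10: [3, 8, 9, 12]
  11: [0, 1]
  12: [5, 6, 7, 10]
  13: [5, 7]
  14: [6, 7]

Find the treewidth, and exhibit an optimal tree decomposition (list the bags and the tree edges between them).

Treewidth 3.
Bags: B1 = {0, 2, 4, 11}  B2 = {0, 4, 9, 11}  B3 = {1, 4, 9, 11}  B4 = {1, 3, 4, 9}  B5 = {1, 3, 9, 10}  B6 = {1, 3, 8, 10}  B7 = {3, 5, 8, 10}  B8 = {5, 8, 10, 12}  B9 = {5, 6, 8, 12}  B10 = {5, 6, 12, 13}  B11 = {6, 7, 12, 13}  B12 = {6, 7, 13, 14}
Tree: B1–B2, B2–B3, B3–B4, B4–B5, B5–B6, B6–B7, B7–B8, B8–B9, B9–B10, B10–B11, B11–B12

Every bag has size at most 4, so the width is 4 − 1 = 3 and tw(G) ≤ 3. For the lower bound: the 4 vertex sets {0,2,11}, {4}, {9}, {1,3,8,10} are disjoint, each induces a connected subgraph, and every pair is joined by at least one edge of G. Contracting each set to a single vertex therefore yields K_{4} as a minor, and since treewidth is minor-monotone, tw(G) ≥ tw(K_{4}) = 3. Hence tw(G) = 3 exactly.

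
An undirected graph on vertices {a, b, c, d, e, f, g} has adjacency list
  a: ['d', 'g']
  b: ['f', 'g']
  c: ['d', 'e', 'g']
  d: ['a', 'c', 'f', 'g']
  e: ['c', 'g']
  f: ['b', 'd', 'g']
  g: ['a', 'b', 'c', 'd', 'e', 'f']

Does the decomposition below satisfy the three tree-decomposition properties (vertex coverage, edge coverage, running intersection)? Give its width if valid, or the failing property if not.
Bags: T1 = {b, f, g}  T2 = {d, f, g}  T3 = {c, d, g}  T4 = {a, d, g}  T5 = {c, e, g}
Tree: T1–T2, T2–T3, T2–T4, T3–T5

Yes; width 2.

Every vertex of G appears in some bag (union = {a, b, c, d, e, f, g}); every edge is covered by a bag; and for each vertex v the set of bags containing v is connected in the bag tree. The decomposition is therefore valid. The largest bag has 3 vertices, so the width is 2.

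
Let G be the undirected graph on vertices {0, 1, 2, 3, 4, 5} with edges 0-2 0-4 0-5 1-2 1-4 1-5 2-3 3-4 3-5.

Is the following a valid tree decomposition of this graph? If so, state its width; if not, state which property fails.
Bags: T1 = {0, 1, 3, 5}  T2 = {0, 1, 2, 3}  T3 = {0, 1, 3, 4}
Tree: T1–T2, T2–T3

Yes; width 3.

Checking the three conditions: (i) the bags cover all of {0, 1, 2, 3, 4, 5}; (ii) for each edge, some bag contains both endpoints; (iii) the bags containing any fixed vertex form a subtree. All hold, so the decomposition is valid with width 4 − 1 = 3.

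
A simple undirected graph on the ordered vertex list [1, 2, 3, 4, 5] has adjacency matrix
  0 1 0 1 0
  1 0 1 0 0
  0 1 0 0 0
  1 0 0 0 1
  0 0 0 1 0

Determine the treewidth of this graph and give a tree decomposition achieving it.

The largest bag has 2 vertices, giving width 1; this decomposition certifies tw(G) ≤ 1. Since G has at least one edge (e.g. 3–2), it is not an edgeless graph, so tw(G) ≥ 1. Combining the bounds, tw(G) = 1.

Treewidth 1.
One optimal decomposition is:
Bags: B1 = {2, 3}  B2 = {1, 2}  B3 = {1, 4}  B4 = {4, 5}
Tree: B1–B2, B2–B3, B3–B4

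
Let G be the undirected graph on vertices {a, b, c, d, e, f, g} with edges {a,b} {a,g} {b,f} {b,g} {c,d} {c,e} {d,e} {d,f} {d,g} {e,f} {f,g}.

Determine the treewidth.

A width-2 tree decomposition is:
Bags: B1 = {a, b, g}  B2 = {b, f, g}  B3 = {d, f, g}  B4 = {d, e, f}  B5 = {c, d, e}
Tree: B1–B2, B2–B3, B3–B4, B4–B5
The largest bag has 3 vertices, giving width 2; this decomposition certifies tw(G) ≤ 2. On the other hand G contains the 3-clique {d, f, g}. A clique must lie in a single bag of any decomposition, so no decomposition can have width below 2. Therefore the treewidth is 2.

2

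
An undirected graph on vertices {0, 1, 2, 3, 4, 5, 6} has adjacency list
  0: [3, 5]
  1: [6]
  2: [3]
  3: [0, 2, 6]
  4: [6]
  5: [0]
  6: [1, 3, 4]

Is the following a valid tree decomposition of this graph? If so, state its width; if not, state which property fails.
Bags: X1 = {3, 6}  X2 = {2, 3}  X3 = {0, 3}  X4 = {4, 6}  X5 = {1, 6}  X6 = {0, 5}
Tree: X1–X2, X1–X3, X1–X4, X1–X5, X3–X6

Vertex coverage: the bags together contain {0, 1, 2, 3, 4, 5, 6}, the full vertex set. Edge coverage: each edge of G has both endpoints in at least one bag. Running intersection: for every vertex, the bags containing it form a connected subtree. All three properties hold, so this is a valid tree decomposition of width max|bag| − 1 = 1, and hence tw(G) ≤ 1.

Yes; width 1.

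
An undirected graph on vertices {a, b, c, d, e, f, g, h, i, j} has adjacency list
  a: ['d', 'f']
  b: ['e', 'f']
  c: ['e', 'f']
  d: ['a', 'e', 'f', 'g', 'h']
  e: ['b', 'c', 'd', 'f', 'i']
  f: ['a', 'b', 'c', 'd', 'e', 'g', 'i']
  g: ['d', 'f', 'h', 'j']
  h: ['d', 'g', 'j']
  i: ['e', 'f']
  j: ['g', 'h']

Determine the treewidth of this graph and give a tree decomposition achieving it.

Every bag has size at most 3, so the width is 3 − 1 = 2 and tw(G) ≤ 2. For the lower bound, the 3 vertices {g, h, j} are pairwise adjacent, and any tree decomposition puts a clique entirely inside one bag — forcing width ≥ 2. Combining the bounds, tw(G) = 2.

Treewidth 2.
One optimal decomposition is:
Bags: B1 = {e, f, i}  B2 = {d, e, f}  B3 = {d, f, g}  B4 = {d, g, h}  B5 = {b, e, f}  B6 = {a, d, f}  B7 = {g, h, j}  B8 = {c, e, f}
Tree: B1–B2, B2–B3, B3–B4, B2–B5, B2–B6, B4–B7, B2–B8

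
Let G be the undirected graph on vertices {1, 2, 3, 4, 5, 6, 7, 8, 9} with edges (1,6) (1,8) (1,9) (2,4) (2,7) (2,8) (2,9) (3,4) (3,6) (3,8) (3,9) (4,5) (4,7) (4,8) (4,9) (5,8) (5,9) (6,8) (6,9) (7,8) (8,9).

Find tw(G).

3

A width-3 tree decomposition is:
Bags: B1 = {3, 6, 8, 9}  B2 = {3, 4, 8, 9}  B3 = {1, 6, 8, 9}  B4 = {4, 5, 8, 9}  B5 = {2, 4, 8, 9}  B6 = {2, 4, 7, 8}
Tree: B1–B2, B1–B3, B2–B4, B4–B5, B5–B6
Every bag has size at most 4, so the width is 4 − 1 = 3 and tw(G) ≤ 3. Conversely, {1, 6, 8, 9} is a clique of size 4, and the vertices of any clique must share a bag in every tree decomposition; so some bag has ≥ 4 vertices and tw(G) ≥ 3. The upper and lower bounds meet at 3, so that is the treewidth.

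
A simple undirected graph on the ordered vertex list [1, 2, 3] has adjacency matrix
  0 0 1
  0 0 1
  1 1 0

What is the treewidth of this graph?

A width-1 tree decomposition is:
Bags: B1 = {1, 3}  B2 = {2, 3}
Tree: B1–B2
Every bag has size at most 2, so the width is 2 − 1 = 1 and tw(G) ≤ 1. Any graph with an edge has treewidth ≥ 1, and G has the edge 3–1. Combining the bounds, tw(G) = 1.

1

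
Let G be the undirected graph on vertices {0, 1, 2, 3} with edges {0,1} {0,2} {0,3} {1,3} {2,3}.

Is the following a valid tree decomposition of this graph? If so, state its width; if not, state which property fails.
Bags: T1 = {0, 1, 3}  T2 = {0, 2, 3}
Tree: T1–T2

Yes; width 2.

Vertex coverage: the bags together contain {0, 1, 2, 3}, the full vertex set. Edge coverage: each edge of G has both endpoints in at least one bag. Running intersection: for every vertex, the bags containing it form a connected subtree. All three properties hold, so this is a valid tree decomposition of width max|bag| − 1 = 2, and hence tw(G) ≤ 2.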